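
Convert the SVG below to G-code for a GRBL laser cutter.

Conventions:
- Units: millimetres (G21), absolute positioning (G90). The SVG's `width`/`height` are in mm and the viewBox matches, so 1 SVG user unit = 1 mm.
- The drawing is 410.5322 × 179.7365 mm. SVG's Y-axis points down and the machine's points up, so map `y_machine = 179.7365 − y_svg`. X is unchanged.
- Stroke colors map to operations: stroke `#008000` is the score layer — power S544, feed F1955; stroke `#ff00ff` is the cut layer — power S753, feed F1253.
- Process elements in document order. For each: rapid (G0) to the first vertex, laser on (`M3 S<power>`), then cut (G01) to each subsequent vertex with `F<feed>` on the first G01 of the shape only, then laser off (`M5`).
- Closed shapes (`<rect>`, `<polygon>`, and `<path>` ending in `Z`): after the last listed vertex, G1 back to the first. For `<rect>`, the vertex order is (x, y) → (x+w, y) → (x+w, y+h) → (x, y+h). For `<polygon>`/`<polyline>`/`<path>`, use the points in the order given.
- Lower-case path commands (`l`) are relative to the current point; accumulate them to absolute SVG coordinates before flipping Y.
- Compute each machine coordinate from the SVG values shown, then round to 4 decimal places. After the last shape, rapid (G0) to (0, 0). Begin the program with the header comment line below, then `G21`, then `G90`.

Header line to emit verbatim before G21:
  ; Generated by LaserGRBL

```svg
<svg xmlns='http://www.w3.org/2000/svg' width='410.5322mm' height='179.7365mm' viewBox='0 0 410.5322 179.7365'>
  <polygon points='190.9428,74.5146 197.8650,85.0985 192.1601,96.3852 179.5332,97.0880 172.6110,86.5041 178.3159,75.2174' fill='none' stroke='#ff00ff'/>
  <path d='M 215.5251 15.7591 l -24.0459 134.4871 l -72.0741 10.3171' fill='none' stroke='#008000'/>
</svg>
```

; Generated by LaserGRBL
G21
G90
G0 X190.9428 Y105.2219
M3 S753
G01 X197.8650 Y94.6380 F1253
G01 X192.1601 Y83.3513
G01 X179.5332 Y82.6485
G01 X172.6110 Y93.2324
G01 X178.3159 Y104.5191
G01 X190.9428 Y105.2219
M5
G0 X215.5251 Y163.9774
M3 S544
G01 X191.4792 Y29.4903 F1955
G01 X119.4051 Y19.1732
M5
G0 X0.0000 Y0.0000

viewBox `0 0 410.5322 179.7365` with mm width/height → 1 unit = 1 mm. Flip: y_m = 179.7365 − y_svg.

**Shape 1** — `<polygon>` regular polygon, stroke `#ff00ff` → cut (S753, F1253). Machine vertices: (190.9428,105.2219) → (197.8650,94.6380) → (192.1601,83.3513) → (179.5332,82.6485) → (172.6110,93.2324) → (178.3159,104.5191) → (190.9428,105.2219). Closed: final G1 returns to the first vertex.

**Shape 2** — `<path>` open polyline, stroke `#008000` → score (S544, F1955). Machine vertices: (215.5251,163.9774) → (191.4792,29.4903) → (119.4051,19.1732). Open path.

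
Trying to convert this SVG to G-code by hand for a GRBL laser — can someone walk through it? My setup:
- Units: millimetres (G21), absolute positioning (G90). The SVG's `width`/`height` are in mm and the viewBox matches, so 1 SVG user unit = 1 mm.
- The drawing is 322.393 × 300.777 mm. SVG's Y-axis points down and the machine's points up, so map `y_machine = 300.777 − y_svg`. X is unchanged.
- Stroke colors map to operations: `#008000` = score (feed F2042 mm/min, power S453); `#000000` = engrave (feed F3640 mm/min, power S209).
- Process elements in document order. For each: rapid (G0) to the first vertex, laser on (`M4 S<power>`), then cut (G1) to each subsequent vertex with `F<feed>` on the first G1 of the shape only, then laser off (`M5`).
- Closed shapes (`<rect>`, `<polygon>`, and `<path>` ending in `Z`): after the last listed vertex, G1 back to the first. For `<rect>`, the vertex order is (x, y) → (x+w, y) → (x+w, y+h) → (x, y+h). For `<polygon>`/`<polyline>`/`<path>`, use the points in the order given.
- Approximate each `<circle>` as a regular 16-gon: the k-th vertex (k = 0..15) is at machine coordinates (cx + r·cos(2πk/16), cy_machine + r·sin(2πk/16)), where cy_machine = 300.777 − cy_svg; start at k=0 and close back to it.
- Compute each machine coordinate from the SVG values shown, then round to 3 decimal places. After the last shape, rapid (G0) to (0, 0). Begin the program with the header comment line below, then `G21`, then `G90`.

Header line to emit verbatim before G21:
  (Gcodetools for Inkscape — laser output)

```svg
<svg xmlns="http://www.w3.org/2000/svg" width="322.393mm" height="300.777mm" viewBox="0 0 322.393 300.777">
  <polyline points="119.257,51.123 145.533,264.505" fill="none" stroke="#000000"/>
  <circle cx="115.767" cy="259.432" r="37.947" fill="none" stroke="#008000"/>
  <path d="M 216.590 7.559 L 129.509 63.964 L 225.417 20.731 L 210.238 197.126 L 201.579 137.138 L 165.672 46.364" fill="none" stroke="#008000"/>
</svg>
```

viewBox `0 0 322.393 300.777` with mm width/height → 1 unit = 1 mm. Flip: y_m = 300.777 − y_svg.

**Shape 1** — `<polyline>` line segment, stroke `#000000` → engrave (S209, F3640). Machine vertices: (119.257,249.654) → (145.533,36.272). Open path.

**Shape 2** — `<circle>` circle, stroke `#008000` → score (S453, F2042). Machine vertices: (153.714,41.345) → (150.825,55.867) → (142.600,68.178) → (130.289,76.403) → (115.767,79.292) → (101.245,76.403) → (88.934,68.178) → (80.709,55.867) → (77.820,41.345) → (80.709,26.823) → (88.934,14.512) → (101.245,6.287) → (115.767,3.398) → (130.289,6.287) → (142.600,14.512) → (150.825,26.823) → (153.714,41.345). Closed: final G1 returns to the first vertex.

**Shape 3** — `<path>` open polyline, stroke `#008000` → score (S453, F2042). Machine vertices: (216.590,293.218) → (129.509,236.813) → (225.417,280.046) → (210.238,103.651) → (201.579,163.639) → (165.672,254.413). Open path.

(Gcodetools for Inkscape — laser output)
G21
G90
G0 X119.257 Y249.654
M4 S209
G1 X145.533 Y36.272 F3640
M5
G0 X153.714 Y41.345
M4 S453
G1 X150.825 Y55.867 F2042
G1 X142.600 Y68.178
G1 X130.289 Y76.403
G1 X115.767 Y79.292
G1 X101.245 Y76.403
G1 X88.934 Y68.178
G1 X80.709 Y55.867
G1 X77.820 Y41.345
G1 X80.709 Y26.823
G1 X88.934 Y14.512
G1 X101.245 Y6.287
G1 X115.767 Y3.398
G1 X130.289 Y6.287
G1 X142.600 Y14.512
G1 X150.825 Y26.823
G1 X153.714 Y41.345
M5
G0 X216.590 Y293.218
M4 S453
G1 X129.509 Y236.813 F2042
G1 X225.417 Y280.046
G1 X210.238 Y103.651
G1 X201.579 Y163.639
G1 X165.672 Y254.413
M5
G0 X0.000 Y0.000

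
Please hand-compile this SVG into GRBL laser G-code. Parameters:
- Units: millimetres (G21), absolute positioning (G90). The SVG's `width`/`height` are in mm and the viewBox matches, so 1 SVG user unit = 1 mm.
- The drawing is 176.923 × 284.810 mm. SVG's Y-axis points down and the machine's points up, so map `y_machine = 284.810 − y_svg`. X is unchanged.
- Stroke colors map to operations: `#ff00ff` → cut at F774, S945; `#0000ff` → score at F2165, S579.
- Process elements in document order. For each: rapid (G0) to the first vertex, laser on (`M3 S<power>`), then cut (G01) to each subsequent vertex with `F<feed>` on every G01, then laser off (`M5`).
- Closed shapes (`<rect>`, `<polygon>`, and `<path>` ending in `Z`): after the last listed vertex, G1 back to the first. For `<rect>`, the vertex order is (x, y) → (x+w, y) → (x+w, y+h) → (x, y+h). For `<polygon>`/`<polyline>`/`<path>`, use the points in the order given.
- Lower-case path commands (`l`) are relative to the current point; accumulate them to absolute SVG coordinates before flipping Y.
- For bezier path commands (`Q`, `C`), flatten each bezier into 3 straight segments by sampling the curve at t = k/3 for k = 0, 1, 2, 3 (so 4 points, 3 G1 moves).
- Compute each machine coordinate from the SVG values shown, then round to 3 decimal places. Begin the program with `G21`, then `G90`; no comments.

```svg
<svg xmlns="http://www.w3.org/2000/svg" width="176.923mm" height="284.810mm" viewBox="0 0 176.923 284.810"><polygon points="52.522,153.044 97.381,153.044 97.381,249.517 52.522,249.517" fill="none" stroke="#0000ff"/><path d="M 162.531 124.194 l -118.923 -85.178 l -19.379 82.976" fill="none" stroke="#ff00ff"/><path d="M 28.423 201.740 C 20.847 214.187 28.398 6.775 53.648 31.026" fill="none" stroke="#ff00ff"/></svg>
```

G21
G90
G0 X52.522 Y131.766
M3 S579
G01 X97.381 Y131.766 F2165
G01 X97.381 Y35.293 F2165
G01 X52.522 Y35.293 F2165
G01 X52.522 Y131.766 F2165
M5
G0 X162.531 Y160.616
M3 S945
G01 X43.608 Y245.794 F774
G01 X24.229 Y162.818 F774
M5
G0 X28.423 Y83.070
M3 S945
G01 X25.985 Y127.186 F774
G01 X34.202 Y217.537 F774
G01 X53.648 Y253.784 F774
M5

viewBox `0 0 176.923 284.810` with mm width/height → 1 unit = 1 mm. Flip: y_m = 284.810 − y_svg.

**Shape 1** — `<polygon>` rectangle, stroke `#0000ff` → score (S579, F2165). Machine vertices: (52.522,131.766) → (97.381,131.766) → (97.381,35.293) → (52.522,35.293) → (52.522,131.766). Closed: final G1 returns to the first vertex.

**Shape 2** — `<path>` open polyline, stroke `#ff00ff` → cut (S945, F774). Machine vertices: (162.531,160.616) → (43.608,245.794) → (24.229,162.818). Open path.

**Shape 3** — `<path>` cubic bezier, stroke `#ff00ff` → cut (S945, F774). Control points (SVG): P0=(28.423,201.740), P1=(20.847,214.187), P2=(28.398,6.775), P3=(53.648,31.026); sampled at t=k/3. Machine vertices: (28.423,83.070) → (25.985,127.186) → (34.202,217.537) → (53.648,253.784). Open path.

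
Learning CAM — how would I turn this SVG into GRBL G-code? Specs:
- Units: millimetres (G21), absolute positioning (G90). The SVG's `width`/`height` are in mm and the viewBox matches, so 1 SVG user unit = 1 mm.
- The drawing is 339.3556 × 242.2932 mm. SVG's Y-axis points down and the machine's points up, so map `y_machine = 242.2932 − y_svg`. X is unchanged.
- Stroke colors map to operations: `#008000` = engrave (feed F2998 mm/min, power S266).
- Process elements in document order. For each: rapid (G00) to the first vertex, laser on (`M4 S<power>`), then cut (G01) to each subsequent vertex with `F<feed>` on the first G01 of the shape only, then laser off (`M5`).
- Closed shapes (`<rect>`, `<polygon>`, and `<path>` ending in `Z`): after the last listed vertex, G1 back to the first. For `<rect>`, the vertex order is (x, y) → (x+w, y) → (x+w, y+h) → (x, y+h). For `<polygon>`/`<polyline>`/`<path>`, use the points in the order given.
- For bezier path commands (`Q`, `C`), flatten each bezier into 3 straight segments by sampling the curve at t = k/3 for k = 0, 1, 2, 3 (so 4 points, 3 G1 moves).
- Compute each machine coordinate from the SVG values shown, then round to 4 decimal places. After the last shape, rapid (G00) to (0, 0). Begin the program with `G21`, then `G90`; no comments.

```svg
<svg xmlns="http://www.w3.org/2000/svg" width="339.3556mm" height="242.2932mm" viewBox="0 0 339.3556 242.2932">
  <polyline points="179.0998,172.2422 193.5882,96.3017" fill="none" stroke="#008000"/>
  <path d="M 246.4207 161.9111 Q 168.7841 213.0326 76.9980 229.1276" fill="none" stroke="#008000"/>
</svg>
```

G21
G90
G00 X179.0998 Y70.0510
M4 S266
G01 X193.5882 Y145.9915 F2998
M5
G00 X246.4207 Y80.3821
M4 S266
G01 X193.0908 Y50.1929 F2998
G01 X136.6166 Y27.7874
G01 X76.9980 Y13.1656
M5
G00 X0.0000 Y0.0000

viewBox `0 0 339.3556 242.2932` with mm width/height → 1 unit = 1 mm. Flip: y_m = 242.2932 − y_svg.

**Shape 1** — `<polyline>` line segment, stroke `#008000` → engrave (S266, F2998). Machine vertices: (179.0998,70.0510) → (193.5882,145.9915). Open path.

**Shape 2** — `<path>` quadratic bezier, stroke `#008000` → engrave (S266, F2998). Control points (SVG): P0=(246.4207,161.9111), P1=(168.7841,213.0326), P2=(76.9980,229.1276); sampled at t=k/3. Machine vertices: (246.4207,80.3821) → (193.0908,50.1929) → (136.6166,27.7874) → (76.9980,13.1656). Open path.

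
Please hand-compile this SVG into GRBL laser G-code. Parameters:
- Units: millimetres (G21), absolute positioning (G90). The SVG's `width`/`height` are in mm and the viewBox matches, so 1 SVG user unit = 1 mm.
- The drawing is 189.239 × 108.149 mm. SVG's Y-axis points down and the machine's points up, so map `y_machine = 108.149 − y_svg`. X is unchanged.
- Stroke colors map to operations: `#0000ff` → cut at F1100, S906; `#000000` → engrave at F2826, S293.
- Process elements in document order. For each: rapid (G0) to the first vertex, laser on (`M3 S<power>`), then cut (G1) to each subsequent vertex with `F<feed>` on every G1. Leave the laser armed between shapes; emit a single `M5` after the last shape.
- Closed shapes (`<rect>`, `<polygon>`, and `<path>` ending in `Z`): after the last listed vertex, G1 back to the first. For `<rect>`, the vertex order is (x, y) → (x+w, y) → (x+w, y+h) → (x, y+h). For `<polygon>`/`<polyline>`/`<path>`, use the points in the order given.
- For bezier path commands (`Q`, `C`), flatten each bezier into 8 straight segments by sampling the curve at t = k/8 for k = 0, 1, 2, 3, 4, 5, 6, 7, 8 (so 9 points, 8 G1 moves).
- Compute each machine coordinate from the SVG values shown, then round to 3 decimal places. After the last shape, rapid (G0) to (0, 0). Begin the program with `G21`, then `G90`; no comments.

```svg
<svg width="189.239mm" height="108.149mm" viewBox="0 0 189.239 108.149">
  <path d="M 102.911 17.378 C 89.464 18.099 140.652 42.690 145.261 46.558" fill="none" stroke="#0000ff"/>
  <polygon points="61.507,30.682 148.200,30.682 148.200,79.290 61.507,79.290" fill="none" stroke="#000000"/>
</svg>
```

G21
G90
G0 X102.911 Y90.771
M3 S906
G1 X100.681 Y89.469 F1100
G1 X103.207 Y86.451 F1100
G1 X109.186 Y82.241 F1100
G1 X117.315 Y77.361 F1100
G1 X126.290 Y72.333 F1100
G1 X134.808 Y67.681 F1100
G1 X141.566 Y63.926 F1100
G1 X145.261 Y61.591 F1100
G0 X61.507 Y77.467
M3 S293
G1 X148.200 Y77.467 F2826
G1 X148.200 Y28.859 F2826
G1 X61.507 Y28.859 F2826
G1 X61.507 Y77.467 F2826
M5
G0 X0.000 Y0.000

1 u = 1 mm; y_m = 108.149 − y.

[1] `<path>` cubic bezier, #0000ff→cut S906 F1100: (102.911,90.771) → (100.681,89.469) → (103.207,86.451) → (109.186,82.241) → (117.315,77.361) → (126.290,72.333) → (134.808,67.681) → (141.566,63.926) → (145.261,61.591)

[2] `<polygon>` rectangle, #000000→engrave S293 F2826: (61.507,77.467) → (148.200,77.467) → (148.200,28.859) → (61.507,28.859) → (61.507,77.467) (closed)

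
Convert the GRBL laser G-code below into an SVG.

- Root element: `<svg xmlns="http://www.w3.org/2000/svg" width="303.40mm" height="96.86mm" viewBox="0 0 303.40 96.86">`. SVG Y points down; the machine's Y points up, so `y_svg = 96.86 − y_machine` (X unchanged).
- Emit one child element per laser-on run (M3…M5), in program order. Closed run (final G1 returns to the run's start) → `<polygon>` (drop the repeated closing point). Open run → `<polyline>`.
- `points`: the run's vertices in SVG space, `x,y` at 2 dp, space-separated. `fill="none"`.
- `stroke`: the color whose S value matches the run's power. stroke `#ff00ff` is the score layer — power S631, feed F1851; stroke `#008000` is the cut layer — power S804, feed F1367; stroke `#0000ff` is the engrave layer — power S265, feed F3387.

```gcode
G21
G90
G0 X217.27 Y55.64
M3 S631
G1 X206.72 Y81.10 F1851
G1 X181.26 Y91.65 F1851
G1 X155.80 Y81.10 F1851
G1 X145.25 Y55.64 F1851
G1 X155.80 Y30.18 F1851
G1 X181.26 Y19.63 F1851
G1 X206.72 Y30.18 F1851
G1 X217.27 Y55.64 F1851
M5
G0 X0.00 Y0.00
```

y_svg = 96.86 − y_m. Every run uses S631, so all elements get stroke `#ff00ff` (score).

[1] closed run; points: 217.27,41.22 206.72,15.76 181.26,5.21 155.80,15.76 145.25,41.22 155.80,66.68 181.26,77.23 206.72,66.68

<svg xmlns="http://www.w3.org/2000/svg" width="303.40mm" height="96.86mm" viewBox="0 0 303.40 96.86">
  <polygon points="217.27,41.22 206.72,15.76 181.26,5.21 155.80,15.76 145.25,41.22 155.80,66.68 181.26,77.23 206.72,66.68" fill="none" stroke="#ff00ff"/>
</svg>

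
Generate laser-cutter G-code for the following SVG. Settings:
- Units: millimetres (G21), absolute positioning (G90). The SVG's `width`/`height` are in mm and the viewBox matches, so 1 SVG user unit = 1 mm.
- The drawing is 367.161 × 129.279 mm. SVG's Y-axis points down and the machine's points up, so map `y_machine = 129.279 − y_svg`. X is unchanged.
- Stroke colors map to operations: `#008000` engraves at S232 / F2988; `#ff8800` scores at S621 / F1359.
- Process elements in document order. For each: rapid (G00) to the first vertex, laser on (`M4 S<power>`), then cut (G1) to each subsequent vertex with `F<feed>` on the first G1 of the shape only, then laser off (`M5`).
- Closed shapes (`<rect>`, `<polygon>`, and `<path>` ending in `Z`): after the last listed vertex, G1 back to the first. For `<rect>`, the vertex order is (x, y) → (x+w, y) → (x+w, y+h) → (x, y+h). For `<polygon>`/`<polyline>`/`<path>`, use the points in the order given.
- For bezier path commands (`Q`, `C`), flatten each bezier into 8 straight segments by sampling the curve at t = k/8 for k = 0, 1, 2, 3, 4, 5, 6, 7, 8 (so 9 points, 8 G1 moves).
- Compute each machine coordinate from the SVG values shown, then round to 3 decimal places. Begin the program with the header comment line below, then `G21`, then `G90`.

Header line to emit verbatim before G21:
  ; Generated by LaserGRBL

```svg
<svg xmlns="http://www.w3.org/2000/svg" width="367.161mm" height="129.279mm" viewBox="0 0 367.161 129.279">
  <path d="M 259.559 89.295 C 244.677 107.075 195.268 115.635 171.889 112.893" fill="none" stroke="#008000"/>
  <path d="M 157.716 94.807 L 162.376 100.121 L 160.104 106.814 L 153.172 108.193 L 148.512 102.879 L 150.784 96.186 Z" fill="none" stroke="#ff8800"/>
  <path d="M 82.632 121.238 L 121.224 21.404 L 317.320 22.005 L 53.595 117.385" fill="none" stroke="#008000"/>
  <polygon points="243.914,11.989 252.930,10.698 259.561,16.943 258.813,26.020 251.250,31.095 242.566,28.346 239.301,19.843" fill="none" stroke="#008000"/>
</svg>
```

; Generated by LaserGRBL
G21
G90
G00 X259.559 Y39.984
M4 S232
G1 X252.478 Y33.753 F2988
G1 X242.870 Y28.410
G1 X231.444 Y23.981
G1 X218.910 Y20.489
G1 X205.978 Y17.959
G1 X193.358 Y16.416
G1 X181.758 Y15.883
G1 X171.889 Y16.386
M5
G00 X157.716 Y34.472
M4 S621
G1 X162.376 Y29.158 F1359
G1 X160.104 Y22.465
G1 X153.172 Y21.086
G1 X148.512 Y26.400
G1 X150.784 Y33.093
G1 X157.716 Y34.472
M5
G00 X82.632 Y8.041
M4 S232
G1 X121.224 Y107.875 F2988
G1 X317.320 Y107.274
G1 X53.595 Y11.894
M5
G00 X243.914 Y117.290
M4 S232
G1 X252.930 Y118.581 F2988
G1 X259.561 Y112.336
G1 X258.813 Y103.259
G1 X251.250 Y98.184
G1 X242.566 Y100.933
G1 X239.301 Y109.436
G1 X243.914 Y117.290
M5

viewBox `0 0 367.161 129.279` with mm width/height → 1 unit = 1 mm. Flip: y_m = 129.279 − y_svg.

**Shape 1** — `<path>` cubic bezier, stroke `#008000` → engrave (S232, F2988). Control points (SVG): P0=(259.559,89.295), P1=(244.677,107.075), P2=(195.268,115.635), P3=(171.889,112.893); sampled at t=k/8. Machine vertices: (259.559,39.984) → (252.478,33.753) → (242.870,28.410) → (231.444,23.981) → (218.910,20.489) → (205.978,17.959) → (193.358,16.416) → (181.758,15.883) → (171.889,16.386). Open path.

**Shape 2** — `<path>` regular polygon, stroke `#ff8800` → score (S621, F1359). Machine vertices: (157.716,34.472) → (162.376,29.158) → (160.104,22.465) → (153.172,21.086) → (148.512,26.400) → (150.784,33.093) → (157.716,34.472). Closed: final G1 returns to the first vertex.

**Shape 3** — `<path>` open polyline, stroke `#008000` → engrave (S232, F2988). Machine vertices: (82.632,8.041) → (121.224,107.875) → (317.320,107.274) → (53.595,11.894). Open path.

**Shape 4** — `<polygon>` regular polygon, stroke `#008000` → engrave (S232, F2988). Machine vertices: (243.914,117.290) → (252.930,118.581) → (259.561,112.336) → (258.813,103.259) → (251.250,98.184) → (242.566,100.933) → (239.301,109.436) → (243.914,117.290). Closed: final G1 returns to the first vertex.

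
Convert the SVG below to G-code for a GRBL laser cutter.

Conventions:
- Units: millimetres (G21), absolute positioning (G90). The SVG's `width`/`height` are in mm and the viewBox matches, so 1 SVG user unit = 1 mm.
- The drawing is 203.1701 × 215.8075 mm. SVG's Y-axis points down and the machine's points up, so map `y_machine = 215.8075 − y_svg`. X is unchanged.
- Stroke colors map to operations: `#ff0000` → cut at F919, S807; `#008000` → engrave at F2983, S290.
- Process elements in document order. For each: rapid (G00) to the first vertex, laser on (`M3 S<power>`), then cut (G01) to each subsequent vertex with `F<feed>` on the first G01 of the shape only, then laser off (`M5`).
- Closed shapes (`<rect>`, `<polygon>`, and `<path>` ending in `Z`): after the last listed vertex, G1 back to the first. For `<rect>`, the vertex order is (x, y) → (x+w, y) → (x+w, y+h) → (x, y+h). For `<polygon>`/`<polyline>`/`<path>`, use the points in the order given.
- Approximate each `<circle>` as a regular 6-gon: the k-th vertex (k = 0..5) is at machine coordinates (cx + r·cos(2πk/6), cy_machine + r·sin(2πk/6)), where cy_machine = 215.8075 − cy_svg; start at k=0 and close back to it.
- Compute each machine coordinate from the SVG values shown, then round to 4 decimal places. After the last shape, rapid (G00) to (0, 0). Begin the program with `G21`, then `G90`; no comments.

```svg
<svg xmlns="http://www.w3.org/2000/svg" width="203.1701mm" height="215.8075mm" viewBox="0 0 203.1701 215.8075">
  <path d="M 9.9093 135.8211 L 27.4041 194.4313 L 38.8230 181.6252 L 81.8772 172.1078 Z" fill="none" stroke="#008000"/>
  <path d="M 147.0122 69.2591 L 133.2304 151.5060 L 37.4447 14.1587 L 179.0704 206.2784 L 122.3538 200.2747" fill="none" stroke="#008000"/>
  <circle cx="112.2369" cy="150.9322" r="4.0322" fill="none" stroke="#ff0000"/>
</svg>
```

G21
G90
G00 X9.9093 Y79.9864
M3 S290
G01 X27.4041 Y21.3762 F2983
G01 X38.8230 Y34.1823
G01 X81.8772 Y43.6997
G01 X9.9093 Y79.9864
M5
G00 X147.0122 Y146.5484
M3 S290
G01 X133.2304 Y64.3015 F2983
G01 X37.4447 Y201.6488
G01 X179.0704 Y9.5291
G01 X122.3538 Y15.5328
M5
G00 X116.2691 Y64.8753
M3 S807
G01 X114.2530 Y68.3673 F919
G01 X110.2208 Y68.3673
G01 X108.2047 Y64.8753
G01 X110.2208 Y61.3833
G01 X114.2530 Y61.3833
G01 X116.2691 Y64.8753
M5
G00 X0.0000 Y0.0000

Since the viewBox matches the mm dimensions, user units are millimetres directly. The only transform is the Y-flip y_m = 215.8075 − y_svg.

Shape 1 is a closed polygon drawn with `<path>`. Its stroke #008000 means engrave at S290, F2983. After flipping Y the toolpath is (9.9093,79.9864) → (27.4041,21.3762) → (38.8230,34.1823) → (81.8772,43.6997) → (9.9093,79.9864), returning to the start.

Shape 2 is a open polyline drawn with `<path>`. Its stroke #008000 means engrave at S290, F2983. After flipping Y the toolpath is (147.0122,146.5484) → (133.2304,64.3015) → (37.4447,201.6488) → (179.0704,9.5291) → (122.3538,15.5328).

Shape 3 is a circle drawn with `<circle>`. Its stroke #ff0000 means cut at S807, F919. After flipping Y the toolpath is (116.2691,64.8753) → (114.2530,68.3673) → (110.2208,68.3673) → (108.2047,64.8753) → (110.2208,61.3833) → (114.2530,61.3833) → (116.2691,64.8753), returning to the start.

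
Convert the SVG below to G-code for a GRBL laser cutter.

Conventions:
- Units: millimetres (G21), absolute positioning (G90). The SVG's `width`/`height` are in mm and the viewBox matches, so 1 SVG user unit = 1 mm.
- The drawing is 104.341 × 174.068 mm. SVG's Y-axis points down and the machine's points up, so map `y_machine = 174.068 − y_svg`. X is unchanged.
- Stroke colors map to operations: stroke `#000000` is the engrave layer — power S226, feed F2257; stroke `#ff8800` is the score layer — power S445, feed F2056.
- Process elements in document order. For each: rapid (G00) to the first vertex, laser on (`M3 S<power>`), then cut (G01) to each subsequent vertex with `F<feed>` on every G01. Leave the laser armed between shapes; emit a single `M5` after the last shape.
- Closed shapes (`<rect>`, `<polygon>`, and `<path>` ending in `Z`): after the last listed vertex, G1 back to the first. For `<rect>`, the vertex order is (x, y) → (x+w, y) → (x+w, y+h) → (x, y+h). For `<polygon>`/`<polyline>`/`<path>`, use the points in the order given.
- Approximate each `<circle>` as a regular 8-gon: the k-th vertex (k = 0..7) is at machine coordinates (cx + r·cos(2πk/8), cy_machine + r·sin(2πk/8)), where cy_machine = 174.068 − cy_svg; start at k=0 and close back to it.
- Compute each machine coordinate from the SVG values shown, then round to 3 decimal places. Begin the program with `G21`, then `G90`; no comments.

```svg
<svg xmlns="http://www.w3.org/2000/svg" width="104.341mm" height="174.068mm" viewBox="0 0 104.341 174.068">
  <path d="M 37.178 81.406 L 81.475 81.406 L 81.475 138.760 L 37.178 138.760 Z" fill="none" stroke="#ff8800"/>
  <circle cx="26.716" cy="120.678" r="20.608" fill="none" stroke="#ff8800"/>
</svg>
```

1 u = 1 mm; y_m = 174.068 − y.

[1] `<path>` rectangle, #ff8800→score S445 F2056: (37.178,92.662) → (81.475,92.662) → (81.475,35.308) → (37.178,35.308) → (37.178,92.662) (closed)

[2] `<circle>` circle, #ff8800→score S445 F2056: (47.324,53.390) → (41.288,67.962) → (26.716,73.998) → (12.144,67.962) → (6.108,53.390) → (12.144,38.818) → (26.716,32.782) → (41.288,38.818) → (47.324,53.390) (closed)

G21
G90
G00 X37.178 Y92.662
M3 S445
G01 X81.475 Y92.662 F2056
G01 X81.475 Y35.308 F2056
G01 X37.178 Y35.308 F2056
G01 X37.178 Y92.662 F2056
G00 X47.324 Y53.390
M3 S445
G01 X41.288 Y67.962 F2056
G01 X26.716 Y73.998 F2056
G01 X12.144 Y67.962 F2056
G01 X6.108 Y53.390 F2056
G01 X12.144 Y38.818 F2056
G01 X26.716 Y32.782 F2056
G01 X41.288 Y38.818 F2056
G01 X47.324 Y53.390 F2056
M5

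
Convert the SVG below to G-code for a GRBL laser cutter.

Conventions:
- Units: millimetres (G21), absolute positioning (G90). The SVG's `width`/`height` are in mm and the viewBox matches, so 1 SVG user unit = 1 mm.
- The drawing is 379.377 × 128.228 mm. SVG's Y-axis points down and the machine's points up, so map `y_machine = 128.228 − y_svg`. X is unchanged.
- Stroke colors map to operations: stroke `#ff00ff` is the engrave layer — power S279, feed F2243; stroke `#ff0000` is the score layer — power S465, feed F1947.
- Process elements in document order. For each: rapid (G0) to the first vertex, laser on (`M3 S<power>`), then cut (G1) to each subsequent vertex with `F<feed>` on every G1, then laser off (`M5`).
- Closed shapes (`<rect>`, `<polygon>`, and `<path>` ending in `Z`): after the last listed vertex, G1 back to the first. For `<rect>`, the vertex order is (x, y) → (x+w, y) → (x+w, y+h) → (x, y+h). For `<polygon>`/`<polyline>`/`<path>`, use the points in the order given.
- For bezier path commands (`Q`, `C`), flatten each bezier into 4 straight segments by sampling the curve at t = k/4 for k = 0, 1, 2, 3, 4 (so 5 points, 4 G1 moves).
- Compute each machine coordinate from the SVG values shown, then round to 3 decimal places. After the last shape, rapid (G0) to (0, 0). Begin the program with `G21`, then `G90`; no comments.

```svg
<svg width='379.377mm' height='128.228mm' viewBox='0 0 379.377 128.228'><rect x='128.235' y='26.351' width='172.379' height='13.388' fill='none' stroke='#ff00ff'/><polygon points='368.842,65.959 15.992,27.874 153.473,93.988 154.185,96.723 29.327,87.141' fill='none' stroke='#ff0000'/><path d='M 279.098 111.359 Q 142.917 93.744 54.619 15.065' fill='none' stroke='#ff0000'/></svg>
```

viewBox `0 0 379.377 128.228` with mm width/height → 1 unit = 1 mm. Flip: y_m = 128.228 − y_svg.

**Shape 1** — `<rect>` rectangle, stroke `#ff00ff` → engrave (S279, F2243). Machine vertices: (128.235,101.877) → (300.614,101.877) → (300.614,88.489) → (128.235,88.489) → (128.235,101.877). Closed: final G1 returns to the first vertex.

**Shape 2** — `<polygon>` closed polygon, stroke `#ff0000` → score (S465, F1947). Machine vertices: (368.842,62.269) → (15.992,100.354) → (153.473,34.240) → (154.185,31.505) → (29.327,41.087) → (368.842,62.269). Closed: final G1 returns to the first vertex.

**Shape 3** — `<path>` quadratic bezier, stroke `#ff0000` → score (S465, F1947). Control points (SVG): P0=(279.098,111.359), P1=(142.917,93.744), P2=(54.619,15.065); sampled at t=k/4. Machine vertices: (279.098,16.869) → (214.000,29.493) → (154.888,49.750) → (101.761,77.640) → (54.619,113.163). Open path.

G21
G90
G0 X128.235 Y101.877
M3 S279
G1 X300.614 Y101.877 F2243
G1 X300.614 Y88.489 F2243
G1 X128.235 Y88.489 F2243
G1 X128.235 Y101.877 F2243
M5
G0 X368.842 Y62.269
M3 S465
G1 X15.992 Y100.354 F1947
G1 X153.473 Y34.240 F1947
G1 X154.185 Y31.505 F1947
G1 X29.327 Y41.087 F1947
G1 X368.842 Y62.269 F1947
M5
G0 X279.098 Y16.869
M3 S465
G1 X214.000 Y29.493 F1947
G1 X154.888 Y49.750 F1947
G1 X101.761 Y77.640 F1947
G1 X54.619 Y113.163 F1947
M5
G0 X0.000 Y0.000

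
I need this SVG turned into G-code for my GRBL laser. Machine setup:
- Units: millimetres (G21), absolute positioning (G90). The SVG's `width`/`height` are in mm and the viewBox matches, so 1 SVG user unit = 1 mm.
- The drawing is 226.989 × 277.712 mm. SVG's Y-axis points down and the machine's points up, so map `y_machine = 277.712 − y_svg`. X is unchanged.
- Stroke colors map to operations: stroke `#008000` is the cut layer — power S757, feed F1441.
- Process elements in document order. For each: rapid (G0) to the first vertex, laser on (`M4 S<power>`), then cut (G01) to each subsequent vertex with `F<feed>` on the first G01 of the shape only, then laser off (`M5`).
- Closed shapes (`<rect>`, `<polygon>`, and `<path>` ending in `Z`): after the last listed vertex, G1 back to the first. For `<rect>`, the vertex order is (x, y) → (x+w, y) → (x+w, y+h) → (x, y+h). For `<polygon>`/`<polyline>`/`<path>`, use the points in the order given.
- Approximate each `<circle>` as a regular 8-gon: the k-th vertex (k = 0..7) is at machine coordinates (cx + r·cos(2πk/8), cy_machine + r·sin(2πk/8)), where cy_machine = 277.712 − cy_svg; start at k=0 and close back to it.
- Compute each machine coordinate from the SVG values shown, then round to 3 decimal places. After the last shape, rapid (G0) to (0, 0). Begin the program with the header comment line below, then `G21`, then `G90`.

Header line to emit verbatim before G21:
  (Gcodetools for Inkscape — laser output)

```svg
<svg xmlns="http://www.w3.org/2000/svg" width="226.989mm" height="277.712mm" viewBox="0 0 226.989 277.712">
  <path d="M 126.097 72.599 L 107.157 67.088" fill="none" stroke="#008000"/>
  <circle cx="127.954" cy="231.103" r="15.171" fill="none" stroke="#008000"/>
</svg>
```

(Gcodetools for Inkscape — laser output)
G21
G90
G0 X126.097 Y205.113
M4 S757
G01 X107.157 Y210.624 F1441
M5
G0 X143.125 Y46.609
M4 S757
G01 X138.682 Y57.337 F1441
G01 X127.954 Y61.780
G01 X117.226 Y57.337
G01 X112.783 Y46.609
G01 X117.226 Y35.881
G01 X127.954 Y31.438
G01 X138.682 Y35.881
G01 X143.125 Y46.609
M5
G0 X0.000 Y0.000

viewBox `0 0 226.989 277.712` with mm width/height → 1 unit = 1 mm. Flip: y_m = 277.712 − y_svg.

**Shape 1** — `<path>` line segment, stroke `#008000` → cut (S757, F1441). Machine vertices: (126.097,205.113) → (107.157,210.624). Open path.

**Shape 2** — `<circle>` circle, stroke `#008000` → cut (S757, F1441). Machine vertices: (143.125,46.609) → (138.682,57.337) → (127.954,61.780) → (117.226,57.337) → (112.783,46.609) → (117.226,35.881) → (127.954,31.438) → (138.682,35.881) → (143.125,46.609). Closed: final G1 returns to the first vertex.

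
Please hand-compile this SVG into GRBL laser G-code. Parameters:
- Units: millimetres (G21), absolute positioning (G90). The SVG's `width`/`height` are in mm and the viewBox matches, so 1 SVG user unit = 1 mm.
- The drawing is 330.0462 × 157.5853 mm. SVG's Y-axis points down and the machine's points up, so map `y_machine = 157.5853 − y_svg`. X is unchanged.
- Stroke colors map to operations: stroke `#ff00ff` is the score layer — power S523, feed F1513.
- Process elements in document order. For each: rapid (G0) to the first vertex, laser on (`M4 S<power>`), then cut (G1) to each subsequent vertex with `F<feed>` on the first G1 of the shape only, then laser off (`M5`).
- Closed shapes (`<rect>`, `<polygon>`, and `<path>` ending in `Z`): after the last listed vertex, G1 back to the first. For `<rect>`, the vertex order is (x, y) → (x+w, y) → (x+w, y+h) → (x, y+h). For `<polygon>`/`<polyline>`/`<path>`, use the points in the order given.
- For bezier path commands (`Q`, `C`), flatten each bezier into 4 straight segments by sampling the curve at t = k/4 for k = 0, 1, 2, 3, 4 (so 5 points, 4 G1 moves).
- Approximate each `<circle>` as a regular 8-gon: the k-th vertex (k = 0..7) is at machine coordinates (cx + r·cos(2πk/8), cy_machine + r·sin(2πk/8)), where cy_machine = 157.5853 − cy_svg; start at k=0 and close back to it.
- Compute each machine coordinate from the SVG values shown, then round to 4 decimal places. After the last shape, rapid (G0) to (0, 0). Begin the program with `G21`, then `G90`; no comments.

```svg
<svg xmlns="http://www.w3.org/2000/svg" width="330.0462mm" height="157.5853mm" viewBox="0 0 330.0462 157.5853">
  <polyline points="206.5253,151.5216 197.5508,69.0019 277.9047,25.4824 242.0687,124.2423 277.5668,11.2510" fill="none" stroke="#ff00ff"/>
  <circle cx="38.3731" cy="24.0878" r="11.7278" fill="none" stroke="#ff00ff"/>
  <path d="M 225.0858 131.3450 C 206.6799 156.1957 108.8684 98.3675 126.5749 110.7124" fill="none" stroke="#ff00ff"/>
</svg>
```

1 u = 1 mm; y_m = 157.5853 − y.

[1] `<polyline>` open polyline, #ff00ff→score S523 F1513: (206.5253,6.0637) → (197.5508,88.5834) → (277.9047,132.1029) → (242.0687,33.3430) → (277.5668,146.3343)

[2] `<circle>` circle, #ff00ff→score S523 F1513: (50.1009,133.4975) → (46.6659,141.7903) → (38.3731,145.2253) → (30.0803,141.7903) → (26.6453,133.4975) → (30.0803,125.2047) → (38.3731,121.7697) → (46.6659,125.2047) → (50.1009,133.4975) (closed)

[3] `<path>` cubic bezier, #ff00ff→score S523 F1513: (225.0858,26.2403) → (199.4385,20.7163) → (162.2882,31.8669) → (131.9090,45.3624) → (126.5749,46.8729)

G21
G90
G0 X206.5253 Y6.0637
M4 S523
G1 X197.5508 Y88.5834 F1513
G1 X277.9047 Y132.1029
G1 X242.0687 Y33.3430
G1 X277.5668 Y146.3343
M5
G0 X50.1009 Y133.4975
M4 S523
G1 X46.6659 Y141.7903 F1513
G1 X38.3731 Y145.2253
G1 X30.0803 Y141.7903
G1 X26.6453 Y133.4975
G1 X30.0803 Y125.2047
G1 X38.3731 Y121.7697
G1 X46.6659 Y125.2047
G1 X50.1009 Y133.4975
M5
G0 X225.0858 Y26.2403
M4 S523
G1 X199.4385 Y20.7163 F1513
G1 X162.2882 Y31.8669
G1 X131.9090 Y45.3624
G1 X126.5749 Y46.8729
M5
G0 X0.0000 Y0.0000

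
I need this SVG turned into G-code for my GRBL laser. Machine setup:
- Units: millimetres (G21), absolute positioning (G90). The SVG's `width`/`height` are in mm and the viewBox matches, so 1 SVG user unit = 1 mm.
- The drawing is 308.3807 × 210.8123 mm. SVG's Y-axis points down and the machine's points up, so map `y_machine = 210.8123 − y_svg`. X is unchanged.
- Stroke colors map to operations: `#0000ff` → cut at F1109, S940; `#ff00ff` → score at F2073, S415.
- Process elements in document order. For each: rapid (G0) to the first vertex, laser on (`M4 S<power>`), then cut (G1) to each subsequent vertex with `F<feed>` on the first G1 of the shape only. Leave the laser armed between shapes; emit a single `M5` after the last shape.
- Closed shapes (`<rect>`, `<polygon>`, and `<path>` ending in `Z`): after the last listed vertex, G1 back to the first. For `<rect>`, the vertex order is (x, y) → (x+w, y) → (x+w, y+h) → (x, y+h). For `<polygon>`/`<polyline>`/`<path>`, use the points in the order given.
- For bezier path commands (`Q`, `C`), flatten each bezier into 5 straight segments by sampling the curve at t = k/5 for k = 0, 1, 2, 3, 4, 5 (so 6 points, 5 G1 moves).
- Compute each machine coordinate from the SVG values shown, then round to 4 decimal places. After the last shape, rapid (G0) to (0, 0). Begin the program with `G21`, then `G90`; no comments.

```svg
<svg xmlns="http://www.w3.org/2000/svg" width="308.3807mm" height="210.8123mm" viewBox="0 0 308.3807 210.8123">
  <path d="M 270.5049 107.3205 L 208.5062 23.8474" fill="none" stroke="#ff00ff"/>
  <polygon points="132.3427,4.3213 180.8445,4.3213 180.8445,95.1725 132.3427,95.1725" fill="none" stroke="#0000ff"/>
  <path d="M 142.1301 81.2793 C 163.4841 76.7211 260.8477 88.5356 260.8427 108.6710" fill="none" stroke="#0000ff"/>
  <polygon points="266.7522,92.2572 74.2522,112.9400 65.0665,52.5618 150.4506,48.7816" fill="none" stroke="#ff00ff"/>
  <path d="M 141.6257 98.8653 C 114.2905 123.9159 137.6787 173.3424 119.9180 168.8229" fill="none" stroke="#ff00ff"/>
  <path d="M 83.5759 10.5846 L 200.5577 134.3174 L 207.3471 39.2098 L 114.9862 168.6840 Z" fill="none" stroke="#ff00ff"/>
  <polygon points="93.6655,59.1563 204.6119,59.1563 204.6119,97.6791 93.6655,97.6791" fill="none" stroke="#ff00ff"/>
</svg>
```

Since the viewBox matches the mm dimensions, user units are millimetres directly. The only transform is the Y-flip y_m = 210.8123 − y_svg.

Shape 1 is a line segment drawn with `<path>`. Its stroke #ff00ff means score at S415, F2073. After flipping Y the toolpath is (270.5049,103.4918) → (208.5062,186.9649).

Shape 2 is a rectangle drawn with `<polygon>`. Its stroke #0000ff means cut at S940, F1109. After flipping Y the toolpath is (132.3427,206.4910) → (180.8445,206.4910) → (180.8445,115.6398) → (132.3427,115.6398) → (132.3427,206.4910), returning to the start.

Shape 3 is a cubic bezier drawn with `<path>`. Its stroke #0000ff means cut at S940, F1109. After flipping Y the toolpath is (142.1301,129.5330) → (162.6766,130.3676) → (193.1433,127.6593) → (225.2080,121.7944) → (250.5485,113.1596) → (260.8427,102.1413).

Shape 4 is a closed polygon drawn with `<polygon>`. Its stroke #ff00ff means score at S415, F2073. After flipping Y the toolpath is (266.7522,118.5551) → (74.2522,97.8723) → (65.0665,158.2505) → (150.4506,162.0307) → (266.7522,118.5551), returning to the start.

Shape 5 is a cubic bezier drawn with `<path>`. Its stroke #ff00ff means score at S415, F2073. After flipping Y the toolpath is (141.6257,111.9470) → (130.5764,94.6181) → (127.2909,75.1984) → (127.3592,57.4475) → (126.3715,45.1246) → (119.9180,41.9894).

Shape 6 is a closed polygon drawn with `<path>`. Its stroke #ff00ff means score at S415, F2073. After flipping Y the toolpath is (83.5759,200.2277) → (200.5577,76.4949) → (207.3471,171.6025) → (114.9862,42.1283) → (83.5759,200.2277), returning to the start.

Shape 7 is a rectangle drawn with `<polygon>`. Its stroke #ff00ff means score at S415, F2073. After flipping Y the toolpath is (93.6655,151.6560) → (204.6119,151.6560) → (204.6119,113.1332) → (93.6655,113.1332) → (93.6655,151.6560), returning to the start.

G21
G90
G0 X270.5049 Y103.4918
M4 S415
G1 X208.5062 Y186.9649 F2073
G0 X132.3427 Y206.4910
M4 S940
G1 X180.8445 Y206.4910 F1109
G1 X180.8445 Y115.6398
G1 X132.3427 Y115.6398
G1 X132.3427 Y206.4910
G0 X142.1301 Y129.5330
M4 S940
G1 X162.6766 Y130.3676 F1109
G1 X193.1433 Y127.6593
G1 X225.2080 Y121.7944
G1 X250.5485 Y113.1596
G1 X260.8427 Y102.1413
G0 X266.7522 Y118.5551
M4 S415
G1 X74.2522 Y97.8723 F2073
G1 X65.0665 Y158.2505
G1 X150.4506 Y162.0307
G1 X266.7522 Y118.5551
G0 X141.6257 Y111.9470
M4 S415
G1 X130.5764 Y94.6181 F2073
G1 X127.2909 Y75.1984
G1 X127.3592 Y57.4475
G1 X126.3715 Y45.1246
G1 X119.9180 Y41.9894
G0 X83.5759 Y200.2277
M4 S415
G1 X200.5577 Y76.4949 F2073
G1 X207.3471 Y171.6025
G1 X114.9862 Y42.1283
G1 X83.5759 Y200.2277
G0 X93.6655 Y151.6560
M4 S415
G1 X204.6119 Y151.6560 F2073
G1 X204.6119 Y113.1332
G1 X93.6655 Y113.1332
G1 X93.6655 Y151.6560
M5
G0 X0.0000 Y0.0000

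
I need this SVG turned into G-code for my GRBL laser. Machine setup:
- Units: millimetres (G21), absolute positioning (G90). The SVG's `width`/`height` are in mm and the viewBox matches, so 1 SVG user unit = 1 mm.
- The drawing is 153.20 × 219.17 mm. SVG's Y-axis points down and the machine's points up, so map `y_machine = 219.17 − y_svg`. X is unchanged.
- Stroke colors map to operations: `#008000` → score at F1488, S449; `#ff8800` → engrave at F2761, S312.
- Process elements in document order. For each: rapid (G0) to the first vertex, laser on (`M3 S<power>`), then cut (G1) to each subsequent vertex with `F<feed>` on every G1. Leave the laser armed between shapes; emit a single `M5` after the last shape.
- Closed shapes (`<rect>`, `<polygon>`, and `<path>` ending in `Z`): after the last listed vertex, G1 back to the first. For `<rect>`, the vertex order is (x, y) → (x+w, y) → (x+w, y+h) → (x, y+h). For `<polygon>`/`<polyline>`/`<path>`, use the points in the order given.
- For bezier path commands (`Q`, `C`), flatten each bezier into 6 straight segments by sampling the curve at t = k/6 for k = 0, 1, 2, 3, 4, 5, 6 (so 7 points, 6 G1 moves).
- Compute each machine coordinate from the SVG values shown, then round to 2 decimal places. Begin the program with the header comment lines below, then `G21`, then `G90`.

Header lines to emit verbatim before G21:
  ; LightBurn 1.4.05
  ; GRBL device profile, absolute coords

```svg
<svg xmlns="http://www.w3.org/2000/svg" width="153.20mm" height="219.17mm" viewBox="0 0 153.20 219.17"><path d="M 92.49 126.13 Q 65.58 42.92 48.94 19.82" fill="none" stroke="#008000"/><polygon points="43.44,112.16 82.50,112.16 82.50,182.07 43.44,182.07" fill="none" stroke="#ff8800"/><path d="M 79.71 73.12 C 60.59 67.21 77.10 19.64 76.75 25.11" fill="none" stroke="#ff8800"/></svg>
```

; LightBurn 1.4.05
; GRBL device profile, absolute coords
G21
G90
G0 X92.49 Y93.04
M3 S449
G1 X83.81 Y119.11 F1488
G1 X75.69 Y141.83 F1488
G1 X68.15 Y161.22 F1488
G1 X61.17 Y177.27 F1488
G1 X54.77 Y189.98 F1488
G1 X48.94 Y199.35 F1488
G0 X43.44 Y107.01
M3 S312
G1 X82.50 Y107.01 F2761
G1 X82.50 Y37.10 F2761
G1 X43.44 Y37.10 F2761
G1 X43.44 Y107.01 F2761
G0 X79.71 Y146.05
M3 S312
G1 X72.88 Y152.04 F2761
G1 X70.52 Y162.34 F2761
G1 X71.19 Y174.32 F2761
G1 X73.42 Y185.36 F2761
G1 X75.76 Y192.81 F2761
G1 X76.75 Y194.06 F2761
M5

viewBox `0 0 153.20 219.17` with mm width/height → 1 unit = 1 mm. Flip: y_m = 219.17 − y_svg.

**Shape 1** — `<path>` quadratic bezier, stroke `#008000` → score (S449, F1488). Control points (SVG): P0=(92.49,126.13), P1=(65.58,42.92), P2=(48.94,19.82); sampled at t=k/6. Machine vertices: (92.49,93.04) → (83.81,119.11) → (75.69,141.83) → (68.15,161.22) → (61.17,177.27) → (54.77,189.98) → (48.94,199.35). Open path.

**Shape 2** — `<polygon>` rectangle, stroke `#ff8800` → engrave (S312, F2761). Machine vertices: (43.44,107.01) → (82.50,107.01) → (82.50,37.10) → (43.44,37.10) → (43.44,107.01). Closed: final G1 returns to the first vertex.

**Shape 3** — `<path>` cubic bezier, stroke `#ff8800` → engrave (S312, F2761). Control points (SVG): P0=(79.71,73.12), P1=(60.59,67.21), P2=(77.10,19.64), P3=(76.75,25.11); sampled at t=k/6. Machine vertices: (79.71,146.05) → (72.88,152.04) → (70.52,162.34) → (71.19,174.32) → (73.42,185.36) → (75.76,192.81) → (76.75,194.06). Open path.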